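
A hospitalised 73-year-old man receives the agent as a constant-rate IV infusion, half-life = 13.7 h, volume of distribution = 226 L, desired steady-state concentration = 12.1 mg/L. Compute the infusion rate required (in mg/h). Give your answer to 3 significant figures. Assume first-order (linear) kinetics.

138 mg/h

k = ln2 / t½ = 0.693147 / 13.7 = 0.05059 h⁻¹
CL = k × Vd = 0.05059 × 226 = 11.43 L/h
At steady state, infusion rate R₀ = Css × CL = 12.1 × 11.43 = 138.3 mg/h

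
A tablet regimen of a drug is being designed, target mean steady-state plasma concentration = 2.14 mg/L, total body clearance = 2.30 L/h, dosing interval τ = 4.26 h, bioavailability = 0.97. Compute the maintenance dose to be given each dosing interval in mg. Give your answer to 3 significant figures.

21.6 mg

At steady state, F × (Dose/τ) = Css × CL.
Dose = Css × CL × τ / F = 2.14 × 2.300 × 4.26 / 0.97 = 21.62 mg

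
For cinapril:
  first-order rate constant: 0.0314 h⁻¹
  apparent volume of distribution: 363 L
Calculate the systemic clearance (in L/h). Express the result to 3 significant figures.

CL = k × Vd = 0.0314 × 363 = 11.40 L/h

11.4 L/h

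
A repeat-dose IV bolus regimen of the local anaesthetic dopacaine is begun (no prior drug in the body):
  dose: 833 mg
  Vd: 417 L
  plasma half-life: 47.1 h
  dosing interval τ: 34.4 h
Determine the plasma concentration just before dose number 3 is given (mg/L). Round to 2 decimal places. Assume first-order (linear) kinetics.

1.93 mg/L

C₀ per dose = Dose / Vd = 833 / 417 = 1.998 mg/L
k = ln2 / t½ = 0.693147 / 47.1 = 0.01472 h⁻¹
Fraction remaining after one interval: r = e^(−kτ) = e^(−0.01472 × 34.4) = 0.6027
Before dose 3, 2 doses have been given (aged 1τ, 2τ).
C_trough = C₀ × (r + r²) = 1.998 × (0.6027 + 0.3632) = 1.930 mg/L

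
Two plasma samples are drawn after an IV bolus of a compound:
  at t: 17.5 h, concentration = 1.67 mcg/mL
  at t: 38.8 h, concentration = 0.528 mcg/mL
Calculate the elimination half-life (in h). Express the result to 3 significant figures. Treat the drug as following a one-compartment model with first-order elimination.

k = ln(C₁/C₂) / (t₂ − t₁) = ln(1.67/0.528) / (38.8 − 17.5)
  = 1.151 / 21.30 = 0.05404 h⁻¹
t½ = ln2 / k = 0.693147 / 0.05404 = 12.83 h

12.8 h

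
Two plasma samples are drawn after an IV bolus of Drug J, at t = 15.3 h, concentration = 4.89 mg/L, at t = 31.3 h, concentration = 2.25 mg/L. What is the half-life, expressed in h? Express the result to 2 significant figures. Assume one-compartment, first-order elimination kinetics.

k = ln(C₁/C₂) / (t₂ − t₁) = ln(4.89/2.25) / (31.3 − 15.3)
  = 0.7763 / 16.00 = 0.04852 h⁻¹
t½ = ln2 / k = 0.693147 / 0.04852 = 14.29 h

14 h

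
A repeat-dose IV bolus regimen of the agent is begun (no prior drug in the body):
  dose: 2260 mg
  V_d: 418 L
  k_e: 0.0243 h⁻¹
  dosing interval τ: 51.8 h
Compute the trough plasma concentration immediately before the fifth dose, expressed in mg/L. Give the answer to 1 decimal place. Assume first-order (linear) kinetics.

C₀ per dose = Dose / Vd = 2260 / 418 = 5.407 mg/L
Fraction remaining after one interval: r = e^(−kτ) = e^(−0.02430 × 51.8) = 0.2840
Before dose 5, 4 doses have been given (aged 1τ, 2τ, 3τ, 4τ).
C_trough = C₀ × (r + r² + … + r^4) = C₀ × r(1−r^4)/(1−r)
        = 5.407 × 0.2840 × (1 − 0.006505) / (1 − 0.2840) = 2.131 mg/L

2.1 mg/L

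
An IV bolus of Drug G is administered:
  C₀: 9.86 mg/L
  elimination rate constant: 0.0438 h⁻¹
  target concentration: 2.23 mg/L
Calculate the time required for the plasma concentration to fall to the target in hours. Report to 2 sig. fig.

t = ln(C₀ / C) / k = ln(9.860 / 2.23) / 0.04380
  = ln(4.422) / 0.04380 = 1.487 / 0.04380 = 33.95 h

34 h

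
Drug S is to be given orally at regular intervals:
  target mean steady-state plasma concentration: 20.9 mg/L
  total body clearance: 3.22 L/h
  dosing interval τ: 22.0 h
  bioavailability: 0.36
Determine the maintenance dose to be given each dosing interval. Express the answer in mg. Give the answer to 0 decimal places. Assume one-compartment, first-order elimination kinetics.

4113 mg

At steady state, F × (Dose/τ) = Css × CL.
Dose = Css × CL × τ / F = 20.9 × 3.220 × 22.0 / 0.36 = 4113 mg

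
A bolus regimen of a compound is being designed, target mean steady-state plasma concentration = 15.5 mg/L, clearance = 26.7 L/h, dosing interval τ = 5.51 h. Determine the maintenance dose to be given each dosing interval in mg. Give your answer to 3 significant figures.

2280 mg

At steady state, Dose/τ = Css × CL.
Dose = Css × CL × τ = 15.5 × 26.70 × 5.51 = 2280 mg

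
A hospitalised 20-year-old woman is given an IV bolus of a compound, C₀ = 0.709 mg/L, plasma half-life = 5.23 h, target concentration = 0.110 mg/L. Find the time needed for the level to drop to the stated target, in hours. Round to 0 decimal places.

k = ln2 / t½ = 0.693147 / 5.23 = 0.1325 h⁻¹
t = ln(C₀ / C) / k = ln(0.7090 / 0.110) / 0.1325
  = ln(6.445) / 0.1325 = 1.863 / 0.1325 = 14.06 h

14 h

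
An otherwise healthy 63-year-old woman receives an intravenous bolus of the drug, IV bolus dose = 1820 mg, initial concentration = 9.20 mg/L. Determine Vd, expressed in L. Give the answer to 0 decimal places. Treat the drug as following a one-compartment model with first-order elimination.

Vd = Dose / C₀ = 1820 / 9.20 = 197.8 L

198 L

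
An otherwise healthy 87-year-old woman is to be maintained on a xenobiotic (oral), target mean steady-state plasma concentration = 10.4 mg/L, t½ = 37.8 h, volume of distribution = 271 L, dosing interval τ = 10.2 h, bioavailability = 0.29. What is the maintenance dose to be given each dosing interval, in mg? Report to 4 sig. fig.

k = ln2 / t½ = 0.693147 / 37.8 = 0.01834 h⁻¹
CL = k × Vd = 0.01834 × 271 = 4.970 L/h
At steady state, F × (Dose/τ) = Css × CL.
Dose = Css × CL × τ / F = 10.4 × 4.970 × 10.2 / 0.29 = 1818 mg

1818 mg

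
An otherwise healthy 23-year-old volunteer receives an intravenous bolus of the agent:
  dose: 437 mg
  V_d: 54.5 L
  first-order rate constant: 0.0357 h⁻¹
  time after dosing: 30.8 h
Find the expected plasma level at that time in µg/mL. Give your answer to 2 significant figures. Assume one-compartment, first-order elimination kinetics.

C₀ = Dose / Vd = 437.0 / 54.5 = 8.018 mg/L
C = C₀ · e^(−k·t) = 8.018 × e^(−0.03570 × 30.8)
  = 8.018 × 0.3330 = 2.670 mg/L
(2.670 mg/L = 2.670 µg/mL)

2.7 µg/mL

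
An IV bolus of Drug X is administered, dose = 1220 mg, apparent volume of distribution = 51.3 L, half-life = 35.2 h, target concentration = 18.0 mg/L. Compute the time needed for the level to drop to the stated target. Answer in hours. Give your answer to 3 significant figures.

14.1 h

C₀ = Dose / Vd = 1220 / 51.3 = 23.78 mg/L
k = ln2 / t½ = 0.693147 / 35.2 = 0.01969 h⁻¹
t = ln(C₀ / C) / k = ln(23.78 / 18.0) / 0.01969
  = ln(1.321) / 0.01969 = 0.2784 / 0.01969 = 14.14 h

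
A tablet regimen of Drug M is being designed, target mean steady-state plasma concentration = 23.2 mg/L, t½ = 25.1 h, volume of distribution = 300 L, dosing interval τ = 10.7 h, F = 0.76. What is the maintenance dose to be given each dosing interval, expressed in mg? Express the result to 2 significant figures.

k = ln2 / t½ = 0.693147 / 25.1 = 0.02762 h⁻¹
CL = k × Vd = 0.02762 × 300 = 8.286 L/h
At steady state, F × (Dose/τ) = Css × CL.
Dose = Css × CL × τ / F = 23.2 × 8.286 × 10.7 / 0.76 = 2706 mg

2700 mg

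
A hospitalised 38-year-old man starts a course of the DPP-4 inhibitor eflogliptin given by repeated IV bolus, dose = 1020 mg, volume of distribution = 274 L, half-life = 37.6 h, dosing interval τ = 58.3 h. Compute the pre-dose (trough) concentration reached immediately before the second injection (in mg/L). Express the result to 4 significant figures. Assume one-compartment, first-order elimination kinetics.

C₀ per dose = Dose / Vd = 1020 / 274 = 3.723 mg/L
k = ln2 / t½ = 0.693147 / 37.6 = 0.01843 h⁻¹
Fraction remaining after one interval: r = e^(−kτ) = e^(−0.01843 × 58.3) = 0.3415
Before dose 2, 1 dose has been given (aged 1τ).
C_trough = C₀ × r = 3.723 × 0.3415 = 1.271 mg/L

1.271 mg/L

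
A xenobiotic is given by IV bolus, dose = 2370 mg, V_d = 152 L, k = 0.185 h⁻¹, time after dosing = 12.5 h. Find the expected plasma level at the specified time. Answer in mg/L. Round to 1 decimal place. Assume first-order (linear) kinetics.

C₀ = Dose / Vd = 2370 / 152 = 15.59 mg/L
C = C₀ · e^(−k·t) = 15.59 × e^(−0.1850 × 12.5)
  = 15.59 × 0.09901 = 1.544 mg/L

1.5 mg/L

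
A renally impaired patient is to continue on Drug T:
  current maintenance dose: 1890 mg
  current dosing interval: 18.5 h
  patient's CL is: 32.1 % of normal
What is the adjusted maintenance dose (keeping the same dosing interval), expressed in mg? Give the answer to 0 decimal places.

607 mg

To keep the same average steady-state level, dosing rate must scale with clearance.
CL ratio = 32.1 / 100 = 0.3210
New dose (same interval) = 1890 × 0.3210 = 606.7 mg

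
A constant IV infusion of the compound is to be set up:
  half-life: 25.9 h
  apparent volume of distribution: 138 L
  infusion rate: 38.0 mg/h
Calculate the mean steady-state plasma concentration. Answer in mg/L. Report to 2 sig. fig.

k = ln2 / t½ = 0.693147 / 25.9 = 0.02676 h⁻¹
CL = k × Vd = 0.02676 × 138 = 3.693 L/h
At steady state Css = R₀ / CL = 38.0 / 3.693 = 10.29 mg/L

10 mg/L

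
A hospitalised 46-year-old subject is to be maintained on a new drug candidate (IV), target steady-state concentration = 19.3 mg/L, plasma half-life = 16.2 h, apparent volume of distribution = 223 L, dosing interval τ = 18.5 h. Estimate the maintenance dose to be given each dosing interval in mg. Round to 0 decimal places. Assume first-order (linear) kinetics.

k = ln2 / t½ = 0.693147 / 16.2 = 0.04279 h⁻¹
CL = k × Vd = 0.04279 × 223 = 9.542 L/h
At steady state, Dose/τ = Css × CL.
Dose = Css × CL × τ = 19.3 × 9.542 × 18.5 = 3407 mg

3407 mg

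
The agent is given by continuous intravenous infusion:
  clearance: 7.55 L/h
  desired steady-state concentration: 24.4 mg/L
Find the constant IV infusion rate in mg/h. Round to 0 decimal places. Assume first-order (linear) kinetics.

184 mg/h

At steady state, infusion rate R₀ = Css × CL = 24.4 × 7.550 = 184.2 mg/h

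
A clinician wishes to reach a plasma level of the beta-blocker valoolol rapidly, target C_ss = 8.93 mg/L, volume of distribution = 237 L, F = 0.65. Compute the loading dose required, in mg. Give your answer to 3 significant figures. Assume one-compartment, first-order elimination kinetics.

3260 mg

LD = Css × Vd / F = 8.93 × 237 / 0.65 = 3256 mg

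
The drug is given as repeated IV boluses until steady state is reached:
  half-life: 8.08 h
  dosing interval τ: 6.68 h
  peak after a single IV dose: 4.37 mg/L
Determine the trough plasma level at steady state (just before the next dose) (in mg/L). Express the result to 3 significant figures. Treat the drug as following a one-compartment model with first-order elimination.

k = ln2 / t½ = 0.693147 / 8.08 = 0.08579 h⁻¹
e^(−kτ) = e^(−0.08579 × 6.68) = 0.5638
Accumulation ratio R = 1 / (1 − e^(−kτ)) = 1 / (1 − 0.5638) = 2.293
Steady-state trough = C₀ × R × e^(−kτ) = 4.37 × 2.293 × 0.5638 = 5.650 mg/L

5.65 mg/L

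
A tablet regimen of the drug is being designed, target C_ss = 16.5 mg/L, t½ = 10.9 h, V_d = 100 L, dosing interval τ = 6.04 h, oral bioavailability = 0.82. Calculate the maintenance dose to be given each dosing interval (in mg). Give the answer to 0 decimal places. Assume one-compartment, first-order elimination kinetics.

k = ln2 / t½ = 0.693147 / 10.9 = 0.06359 h⁻¹
CL = k × Vd = 0.06359 × 100 = 6.359 L/h
At steady state, F × (Dose/τ) = Css × CL.
Dose = Css × CL × τ / F = 16.5 × 6.359 × 6.04 / 0.82 = 772.9 mg

773 mg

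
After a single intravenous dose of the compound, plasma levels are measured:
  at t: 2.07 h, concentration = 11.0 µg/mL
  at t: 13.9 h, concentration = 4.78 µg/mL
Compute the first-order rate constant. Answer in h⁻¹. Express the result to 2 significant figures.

k = ln(C₁/C₂) / (t₂ − t₁) = ln(11.0/4.78) / (13.9 − 2.07)
  = 0.8335 / 11.83 = 0.07046 h⁻¹

0.070 h⁻¹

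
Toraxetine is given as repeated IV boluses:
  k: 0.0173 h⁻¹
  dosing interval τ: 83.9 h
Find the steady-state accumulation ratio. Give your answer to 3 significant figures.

e^(−kτ) = e^(−0.01730 × 83.9) = 0.2342
Accumulation ratio R = 1 / (1 − e^(−kτ)) = 1 / (1 − 0.2342) = 1.306

1.31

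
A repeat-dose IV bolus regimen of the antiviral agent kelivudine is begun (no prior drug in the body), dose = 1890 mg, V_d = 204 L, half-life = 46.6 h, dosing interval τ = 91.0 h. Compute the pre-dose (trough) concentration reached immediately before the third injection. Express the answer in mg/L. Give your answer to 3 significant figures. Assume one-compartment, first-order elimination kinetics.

3.01 mg/L

C₀ per dose = Dose / Vd = 1890 / 204 = 9.265 mg/L
k = ln2 / t½ = 0.693147 / 46.6 = 0.01487 h⁻¹
Fraction remaining after one interval: r = e^(−kτ) = e^(−0.01487 × 91.0) = 0.2584
Before dose 3, 2 doses have been given (aged 1τ, 2τ).
C_trough = C₀ × (r + r²) = 9.265 × (0.2584 + 0.06677) = 3.013 mg/L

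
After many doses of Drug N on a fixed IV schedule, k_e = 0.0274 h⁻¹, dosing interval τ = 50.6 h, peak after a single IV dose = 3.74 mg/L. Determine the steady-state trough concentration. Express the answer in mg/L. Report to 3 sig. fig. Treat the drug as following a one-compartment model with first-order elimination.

e^(−kτ) = e^(−0.02740 × 50.6) = 0.2500
Accumulation ratio R = 1 / (1 − e^(−kτ)) = 1 / (1 − 0.2500) = 1.333
Steady-state trough = C₀ × R × e^(−kτ) = 3.74 × 1.333 × 0.2500 = 1.246 mg/L

1.25 mg/L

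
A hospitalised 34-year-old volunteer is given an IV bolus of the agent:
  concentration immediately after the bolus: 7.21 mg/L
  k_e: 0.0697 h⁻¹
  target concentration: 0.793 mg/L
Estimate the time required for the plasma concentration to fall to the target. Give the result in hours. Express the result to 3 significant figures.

t = ln(C₀ / C) / k = ln(7.210 / 0.793) / 0.06970
  = ln(9.092) / 0.06970 = 2.207 / 0.06970 = 31.66 h

31.7 h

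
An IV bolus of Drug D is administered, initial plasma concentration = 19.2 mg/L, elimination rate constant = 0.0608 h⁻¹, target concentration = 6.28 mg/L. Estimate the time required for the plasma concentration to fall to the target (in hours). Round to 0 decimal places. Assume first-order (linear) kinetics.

t = ln(C₀ / C) / k = ln(19.20 / 6.28) / 0.06080
  = ln(3.057) / 0.06080 = 1.117 / 0.06080 = 18.37 h

18 h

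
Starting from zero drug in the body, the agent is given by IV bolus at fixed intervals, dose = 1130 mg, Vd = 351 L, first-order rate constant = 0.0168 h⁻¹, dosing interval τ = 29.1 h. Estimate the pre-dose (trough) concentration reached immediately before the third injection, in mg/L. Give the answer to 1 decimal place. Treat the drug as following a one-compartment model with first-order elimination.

C₀ per dose = Dose / Vd = 1130 / 351 = 3.219 mg/L
Fraction remaining after one interval: r = e^(−kτ) = e^(−0.01680 × 29.1) = 0.6133
Before dose 3, 2 doses have been given (aged 1τ, 2τ).
C_trough = C₀ × (r + r²) = 3.219 × (0.6133 + 0.3761) = 3.185 mg/L

3.2 mg/L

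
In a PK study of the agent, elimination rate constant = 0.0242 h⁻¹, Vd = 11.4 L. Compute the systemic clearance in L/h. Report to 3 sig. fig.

0.276 L/h

CL = k × Vd = 0.0242 × 11.4 = 0.2759 L/h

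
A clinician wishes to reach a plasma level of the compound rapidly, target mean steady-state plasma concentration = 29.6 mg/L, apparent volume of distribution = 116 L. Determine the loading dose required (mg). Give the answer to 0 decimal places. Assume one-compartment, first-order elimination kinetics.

LD = Css × Vd = 29.6 × 116 = 3434 mg

3434 mg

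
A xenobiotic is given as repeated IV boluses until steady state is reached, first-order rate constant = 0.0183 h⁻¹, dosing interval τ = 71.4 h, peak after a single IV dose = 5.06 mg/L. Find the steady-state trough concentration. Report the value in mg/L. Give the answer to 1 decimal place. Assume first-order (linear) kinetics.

e^(−kτ) = e^(−0.01830 × 71.4) = 0.2707
Accumulation ratio R = 1 / (1 − e^(−kτ)) = 1 / (1 − 0.2707) = 1.371
Steady-state trough = C₀ × R × e^(−kτ) = 5.06 × 1.371 × 0.2707 = 1.878 mg/L

1.9 mg/L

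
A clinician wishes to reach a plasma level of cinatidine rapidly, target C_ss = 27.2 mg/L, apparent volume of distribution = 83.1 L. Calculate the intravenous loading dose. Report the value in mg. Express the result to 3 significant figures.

LD = Css × Vd = 27.2 × 83.1 = 2260 mg

2260 mg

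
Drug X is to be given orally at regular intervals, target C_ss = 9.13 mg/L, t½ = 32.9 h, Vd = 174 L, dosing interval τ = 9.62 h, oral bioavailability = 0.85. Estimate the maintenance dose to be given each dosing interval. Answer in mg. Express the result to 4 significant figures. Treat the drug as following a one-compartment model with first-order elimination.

378.8 mg

k = ln2 / t½ = 0.693147 / 32.9 = 0.02107 h⁻¹
CL = k × Vd = 0.02107 × 174 = 3.666 L/h
At steady state, F × (Dose/τ) = Css × CL.
Dose = Css × CL × τ / F = 9.13 × 3.666 × 9.62 / 0.85 = 378.8 mg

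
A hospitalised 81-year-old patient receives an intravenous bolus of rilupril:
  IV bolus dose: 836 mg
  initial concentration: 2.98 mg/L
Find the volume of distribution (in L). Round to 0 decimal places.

281 L

Vd = Dose / C₀ = 836.0 / 2.98 = 280.5 L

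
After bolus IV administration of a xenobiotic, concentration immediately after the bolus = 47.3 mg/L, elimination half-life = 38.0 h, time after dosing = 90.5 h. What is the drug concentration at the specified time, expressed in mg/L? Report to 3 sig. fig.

9.08 mg/L

k = ln2 / t½ = 0.693147 / 38.0 = 0.01824 h⁻¹
C = C₀ · e^(−k·t) = 47.30 × e^(−0.01824 × 90.5)
  = 47.30 × 0.1919 = 9.077 mg/L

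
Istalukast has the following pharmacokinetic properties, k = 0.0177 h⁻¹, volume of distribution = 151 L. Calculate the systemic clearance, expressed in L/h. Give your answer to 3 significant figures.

2.67 L/h

CL = k × Vd = 0.0177 × 151 = 2.673 L/h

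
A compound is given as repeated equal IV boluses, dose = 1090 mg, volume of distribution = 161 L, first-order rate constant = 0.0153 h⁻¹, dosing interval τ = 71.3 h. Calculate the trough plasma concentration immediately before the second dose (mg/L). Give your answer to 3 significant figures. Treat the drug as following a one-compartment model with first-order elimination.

C₀ per dose = Dose / Vd = 1090 / 161 = 6.770 mg/L
Fraction remaining after one interval: r = e^(−kτ) = e^(−0.01530 × 71.3) = 0.3359
Before dose 2, 1 dose has been given (aged 1τ).
C_trough = C₀ × r = 6.770 × 0.3359 = 2.274 mg/L

2.27 mg/L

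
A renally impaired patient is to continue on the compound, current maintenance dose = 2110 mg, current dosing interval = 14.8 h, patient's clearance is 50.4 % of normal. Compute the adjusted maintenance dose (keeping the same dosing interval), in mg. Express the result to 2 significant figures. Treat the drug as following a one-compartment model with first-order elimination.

1100 mg

To keep the same average steady-state level, dosing rate must scale with clearance.
CL ratio = 50.4 / 100 = 0.5040
New dose (same interval) = 2110 × 0.5040 = 1063 mg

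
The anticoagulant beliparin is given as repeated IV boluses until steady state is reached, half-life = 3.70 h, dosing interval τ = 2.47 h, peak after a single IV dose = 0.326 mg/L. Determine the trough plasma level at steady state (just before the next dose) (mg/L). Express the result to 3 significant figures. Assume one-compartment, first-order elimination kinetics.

0.554 mg/L

k = ln2 / t½ = 0.693147 / 3.70 = 0.1873 h⁻¹
e^(−kτ) = e^(−0.1873 × 2.47) = 0.6296
Accumulation ratio R = 1 / (1 − e^(−kτ)) = 1 / (1 − 0.6296) = 2.700
Steady-state trough = C₀ × R × e^(−kτ) = 0.326 × 2.700 × 0.6296 = 0.5542 mg/L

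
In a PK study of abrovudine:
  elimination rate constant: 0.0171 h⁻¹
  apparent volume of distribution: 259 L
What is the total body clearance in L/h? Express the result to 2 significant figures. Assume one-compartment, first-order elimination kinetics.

4.4 L/h

CL = k × Vd = 0.0171 × 259 = 4.429 L/h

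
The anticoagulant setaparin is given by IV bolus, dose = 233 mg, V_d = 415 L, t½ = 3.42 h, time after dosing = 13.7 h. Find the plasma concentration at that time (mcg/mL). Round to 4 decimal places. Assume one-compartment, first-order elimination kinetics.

C₀ = Dose / Vd = 233.0 / 415 = 0.5614 mg/L
k = ln2 / t½ = 0.693147 / 3.42 = 0.2027 h⁻¹
C = C₀ · e^(−k·t) = 0.5614 × e^(−0.2027 × 13.7)
  = 0.5614 × 0.06223 = 0.03494 mg/L
(0.03494 mg/L = 0.03494 mcg/mL)

0.0349 mcg/mL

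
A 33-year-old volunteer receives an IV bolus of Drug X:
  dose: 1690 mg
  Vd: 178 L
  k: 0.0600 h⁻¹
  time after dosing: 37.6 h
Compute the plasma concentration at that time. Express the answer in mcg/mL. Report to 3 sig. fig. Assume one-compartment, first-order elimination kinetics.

0.995 mcg/mL

C₀ = Dose / Vd = 1690 / 178 = 9.494 mg/L
C = C₀ · e^(−k·t) = 9.494 × e^(−0.06000 × 37.6)
  = 9.494 × 0.1048 = 0.9950 mg/L
(0.9950 mg/L = 0.9950 mcg/mL)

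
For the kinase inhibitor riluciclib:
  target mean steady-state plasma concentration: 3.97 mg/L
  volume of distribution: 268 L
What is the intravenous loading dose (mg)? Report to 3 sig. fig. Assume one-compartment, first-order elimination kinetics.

LD = Css × Vd = 3.97 × 268 = 1064 mg

1060 mg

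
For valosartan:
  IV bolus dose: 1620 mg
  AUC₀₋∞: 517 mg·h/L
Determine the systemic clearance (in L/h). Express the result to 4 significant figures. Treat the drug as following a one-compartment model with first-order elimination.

CL = Dose / AUC = 1620 / 517 = 3.133 L/h

3.133 L/h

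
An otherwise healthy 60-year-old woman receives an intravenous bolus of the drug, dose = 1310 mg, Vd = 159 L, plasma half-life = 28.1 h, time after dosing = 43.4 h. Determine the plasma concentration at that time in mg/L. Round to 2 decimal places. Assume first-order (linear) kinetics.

2.82 mg/L

C₀ = Dose / Vd = 1310 / 159 = 8.239 mg/L
k = ln2 / t½ = 0.693147 / 28.1 = 0.02467 h⁻¹
C = C₀ · e^(−k·t) = 8.239 × e^(−0.02467 × 43.4)
  = 8.239 × 0.3428 = 2.824 mg/L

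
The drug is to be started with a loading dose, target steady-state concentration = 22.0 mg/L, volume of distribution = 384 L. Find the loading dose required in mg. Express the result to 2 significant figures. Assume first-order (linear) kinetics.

LD = Css × Vd = 22.0 × 384 = 8448 mg

8400 mg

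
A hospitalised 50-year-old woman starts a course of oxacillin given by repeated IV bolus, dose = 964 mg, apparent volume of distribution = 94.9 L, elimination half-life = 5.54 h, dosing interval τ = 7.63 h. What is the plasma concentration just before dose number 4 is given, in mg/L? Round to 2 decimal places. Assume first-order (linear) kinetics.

6.00 mg/L

C₀ per dose = Dose / Vd = 964 / 94.9 = 10.16 mg/L
k = ln2 / t½ = 0.693147 / 5.54 = 0.1251 h⁻¹
Fraction remaining after one interval: r = e^(−kτ) = e^(−0.1251 × 7.63) = 0.3850
Before dose 4, 3 doses have been given (aged 1τ, 2τ, 3τ).
C_trough = C₀ × (r + r² + … + r^3) = C₀ × r(1−r^3)/(1−r)
        = 10.16 × 0.3850 × (1 − 0.05707) / (1 − 0.3850) = 5.997 mg/L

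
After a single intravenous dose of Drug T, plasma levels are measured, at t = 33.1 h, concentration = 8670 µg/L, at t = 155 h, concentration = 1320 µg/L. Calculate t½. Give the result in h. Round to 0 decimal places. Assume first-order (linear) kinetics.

45 h

k = ln(C₁/C₂) / (t₂ − t₁) = ln(8670/1320) / (155 − 33.1)
  = 1.882 / 121.9 = 0.01544 h⁻¹
t½ = ln2 / k = 0.693147 / 0.01544 = 44.89 h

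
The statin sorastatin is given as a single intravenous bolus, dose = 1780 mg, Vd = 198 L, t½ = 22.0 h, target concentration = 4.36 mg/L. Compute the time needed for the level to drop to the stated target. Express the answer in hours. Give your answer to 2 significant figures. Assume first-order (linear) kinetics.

C₀ = Dose / Vd = 1780 / 198 = 8.990 mg/L
k = ln2 / t½ = 0.693147 / 22.0 = 0.03151 h⁻¹
t = ln(C₀ / C) / k = ln(8.990 / 4.36) / 0.03151
  = ln(2.062) / 0.03151 = 0.7237 / 0.03151 = 22.97 h

23 h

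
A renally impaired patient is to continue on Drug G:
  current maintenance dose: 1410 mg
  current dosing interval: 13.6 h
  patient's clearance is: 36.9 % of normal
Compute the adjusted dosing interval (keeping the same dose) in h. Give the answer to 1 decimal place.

36.9 h

To keep the same average steady-state level, dosing rate must scale with clearance.
CL ratio = 36.9 / 100 = 0.3690
New interval (same dose) = 13.6 / 0.3690 = 36.86 h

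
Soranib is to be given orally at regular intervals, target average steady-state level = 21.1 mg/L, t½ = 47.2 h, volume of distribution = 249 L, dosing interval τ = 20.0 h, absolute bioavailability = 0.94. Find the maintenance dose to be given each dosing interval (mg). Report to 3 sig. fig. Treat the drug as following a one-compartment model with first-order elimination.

1640 mg

k = ln2 / t½ = 0.693147 / 47.2 = 0.01469 h⁻¹
CL = k × Vd = 0.01469 × 249 = 3.658 L/h
At steady state, F × (Dose/τ) = Css × CL.
Dose = Css × CL × τ / F = 21.1 × 3.658 × 20.0 / 0.94 = 1642 mg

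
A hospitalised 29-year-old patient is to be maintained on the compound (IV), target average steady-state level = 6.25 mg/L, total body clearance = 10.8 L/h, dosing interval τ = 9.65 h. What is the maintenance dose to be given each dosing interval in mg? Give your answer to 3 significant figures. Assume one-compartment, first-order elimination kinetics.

651 mg

At steady state, Dose/τ = Css × CL.
Dose = Css × CL × τ = 6.25 × 10.80 × 9.65 = 651.4 mg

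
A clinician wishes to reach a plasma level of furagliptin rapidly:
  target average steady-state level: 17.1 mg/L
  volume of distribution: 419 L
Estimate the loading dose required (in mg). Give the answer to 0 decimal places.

LD = Css × Vd = 17.1 × 419 = 7165 mg

7165 mg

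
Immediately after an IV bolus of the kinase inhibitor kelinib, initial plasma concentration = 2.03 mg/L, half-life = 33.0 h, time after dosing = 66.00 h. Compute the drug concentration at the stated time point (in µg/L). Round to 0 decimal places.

508 µg/L

k = ln2 / t½ = 0.693147 / 33.0 = 0.02100 h⁻¹
t / t½ = 66.00 / 33.0 = 2 half-lives
C = C₀ × (1/2)^2 = 2.030 × 0.2500 = 0.5075 mg/L
Convert: 0.5075 mg/L × 1000 = 507.5 µg/L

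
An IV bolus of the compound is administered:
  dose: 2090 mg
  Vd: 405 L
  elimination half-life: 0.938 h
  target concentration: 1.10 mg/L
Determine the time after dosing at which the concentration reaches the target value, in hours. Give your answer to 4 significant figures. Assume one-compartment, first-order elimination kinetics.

C₀ = Dose / Vd = 2090 / 405 = 5.160 mg/L
k = ln2 / t½ = 0.693147 / 0.938 = 0.7390 h⁻¹
t = ln(C₀ / C) / k = ln(5.160 / 1.10) / 0.7390
  = ln(4.691) / 0.7390 = 1.546 / 0.7390 = 2.092 h

2.092 h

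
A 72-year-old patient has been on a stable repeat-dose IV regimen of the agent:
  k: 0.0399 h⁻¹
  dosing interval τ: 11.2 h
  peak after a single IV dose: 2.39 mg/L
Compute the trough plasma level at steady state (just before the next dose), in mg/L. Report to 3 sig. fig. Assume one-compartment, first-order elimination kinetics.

e^(−kτ) = e^(−0.03990 × 11.2) = 0.6396
Accumulation ratio R = 1 / (1 − e^(−kτ)) = 1 / (1 − 0.6396) = 2.775
Steady-state trough = C₀ × R × e^(−kτ) = 2.39 × 2.775 × 0.6396 = 4.242 mg/L

4.24 mg/L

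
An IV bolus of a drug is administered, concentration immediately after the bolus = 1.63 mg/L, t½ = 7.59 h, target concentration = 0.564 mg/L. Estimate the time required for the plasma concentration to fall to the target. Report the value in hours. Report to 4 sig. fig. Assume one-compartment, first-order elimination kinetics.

11.62 h

k = ln2 / t½ = 0.693147 / 7.59 = 0.09132 h⁻¹
t = ln(C₀ / C) / k = ln(1.630 / 0.564) / 0.09132
  = ln(2.890) / 0.09132 = 1.061 / 0.09132 = 11.62 h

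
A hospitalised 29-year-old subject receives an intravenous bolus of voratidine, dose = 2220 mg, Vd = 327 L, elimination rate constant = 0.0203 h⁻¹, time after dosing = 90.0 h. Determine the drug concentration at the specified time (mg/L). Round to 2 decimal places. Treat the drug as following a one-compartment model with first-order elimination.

1.09 mg/L

C₀ = Dose / Vd = 2220 / 327 = 6.789 mg/L
C = C₀ · e^(−k·t) = 6.789 × e^(−0.02030 × 90.0)
  = 6.789 × 0.1609 = 1.092 mg/L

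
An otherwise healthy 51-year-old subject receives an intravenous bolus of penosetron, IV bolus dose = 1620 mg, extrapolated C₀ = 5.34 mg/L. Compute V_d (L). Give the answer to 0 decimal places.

303 L

Vd = Dose / C₀ = 1620 / 5.34 = 303.4 L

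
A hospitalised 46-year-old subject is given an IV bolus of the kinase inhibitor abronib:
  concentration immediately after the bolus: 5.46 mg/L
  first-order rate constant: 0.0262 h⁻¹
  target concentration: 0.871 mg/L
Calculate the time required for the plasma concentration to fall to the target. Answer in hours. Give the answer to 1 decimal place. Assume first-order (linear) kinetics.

t = ln(C₀ / C) / k = ln(5.460 / 0.871) / 0.02620
  = ln(6.269) / 0.02620 = 1.836 / 0.02620 = 70.08 h

70.1 h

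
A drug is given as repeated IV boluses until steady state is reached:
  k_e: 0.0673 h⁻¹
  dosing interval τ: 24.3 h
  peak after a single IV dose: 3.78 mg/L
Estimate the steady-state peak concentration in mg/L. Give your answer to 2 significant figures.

4.7 mg/L

e^(−kτ) = e^(−0.06730 × 24.3) = 0.1949
Accumulation ratio R = 1 / (1 − e^(−kτ)) = 1 / (1 − 0.1949) = 1.242
Steady-state peak = C₀ × R = 3.78 × 1.242 = 4.695 mg/L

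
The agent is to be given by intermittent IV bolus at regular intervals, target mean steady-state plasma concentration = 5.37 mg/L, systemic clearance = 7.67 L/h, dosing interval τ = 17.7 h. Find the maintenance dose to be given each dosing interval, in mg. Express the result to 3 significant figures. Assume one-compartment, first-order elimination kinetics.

729 mg

At steady state, Dose/τ = Css × CL.
Dose = Css × CL × τ = 5.37 × 7.670 × 17.7 = 729.0 mg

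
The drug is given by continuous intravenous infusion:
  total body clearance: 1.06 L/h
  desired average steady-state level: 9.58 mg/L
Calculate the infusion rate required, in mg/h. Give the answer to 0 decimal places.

At steady state, infusion rate R₀ = Css × CL = 9.58 × 1.060 = 10.15 mg/h

10 mg/h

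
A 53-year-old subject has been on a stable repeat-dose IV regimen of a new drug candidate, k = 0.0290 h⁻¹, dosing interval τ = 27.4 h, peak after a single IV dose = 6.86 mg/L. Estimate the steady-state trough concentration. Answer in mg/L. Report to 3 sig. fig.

e^(−kτ) = e^(−0.02900 × 27.4) = 0.4518
Accumulation ratio R = 1 / (1 − e^(−kτ)) = 1 / (1 − 0.4518) = 1.824
Steady-state trough = C₀ × R × e^(−kτ) = 6.86 × 1.824 × 0.4518 = 5.653 mg/L

5.65 mg/L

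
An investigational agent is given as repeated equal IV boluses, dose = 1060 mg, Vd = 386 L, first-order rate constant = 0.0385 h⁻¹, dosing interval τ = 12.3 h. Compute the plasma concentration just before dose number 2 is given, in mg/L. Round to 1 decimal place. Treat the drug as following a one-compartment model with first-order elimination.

1.7 mg/L

C₀ per dose = Dose / Vd = 1060 / 386 = 2.746 mg/L
Fraction remaining after one interval: r = e^(−kτ) = e^(−0.03850 × 12.3) = 0.6228
Before dose 2, 1 dose has been given (aged 1τ).
C_trough = C₀ × r = 2.746 × 0.6228 = 1.710 mg/L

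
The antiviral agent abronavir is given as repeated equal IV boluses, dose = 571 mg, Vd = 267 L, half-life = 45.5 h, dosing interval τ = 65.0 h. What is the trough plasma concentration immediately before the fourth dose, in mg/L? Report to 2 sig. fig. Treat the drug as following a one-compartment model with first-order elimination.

C₀ per dose = Dose / Vd = 571 / 267 = 2.139 mg/L
k = ln2 / t½ = 0.693147 / 45.5 = 0.01523 h⁻¹
Fraction remaining after one interval: r = e^(−kτ) = e^(−0.01523 × 65.0) = 0.3716
Before dose 4, 3 doses have been given (aged 1τ, 2τ, 3τ).
C_trough = C₀ × (r + r² + … + r^3) = C₀ × r(1−r^3)/(1−r)
        = 2.139 × 0.3716 × (1 − 0.05131) / (1 − 0.3716) = 1.200 mg/L

1.2 mg/L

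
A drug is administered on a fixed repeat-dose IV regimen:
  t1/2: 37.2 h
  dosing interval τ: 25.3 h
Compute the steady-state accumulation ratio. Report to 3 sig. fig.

k = ln2 / t½ = 0.693147 / 37.2 = 0.01863 h⁻¹
e^(−kτ) = e^(−0.01863 × 25.3) = 0.6242
Accumulation ratio R = 1 / (1 − e^(−kτ)) = 1 / (1 − 0.6242) = 2.661

2.66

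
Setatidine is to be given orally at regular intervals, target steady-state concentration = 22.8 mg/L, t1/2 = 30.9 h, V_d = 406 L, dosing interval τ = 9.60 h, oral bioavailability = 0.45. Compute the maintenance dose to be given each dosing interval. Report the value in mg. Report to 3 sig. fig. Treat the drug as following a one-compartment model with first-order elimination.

4430 mg

k = ln2 / t½ = 0.693147 / 30.9 = 0.02243 h⁻¹
CL = k × Vd = 0.02243 × 406 = 9.107 L/h
At steady state, F × (Dose/τ) = Css × CL.
Dose = Css × CL × τ / F = 22.8 × 9.107 × 9.60 / 0.45 = 4430 mg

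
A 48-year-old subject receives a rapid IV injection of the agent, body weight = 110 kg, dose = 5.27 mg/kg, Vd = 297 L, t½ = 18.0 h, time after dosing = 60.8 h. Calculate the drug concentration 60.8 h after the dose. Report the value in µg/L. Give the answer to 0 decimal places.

188 µg/L

Total dose = 5.27 × 110 = 579.7 mg
C₀ = Dose / Vd = 579.7 / 297 = 1.952 mg/L
k = ln2 / t½ = 0.693147 / 18.0 = 0.03851 h⁻¹
C = C₀ · e^(−k·t) = 1.952 × e^(−0.03851 × 60.8)
  = 1.952 × 0.09619 = 0.1878 mg/L
Convert: 0.1878 mg/L × 1000 = 187.8 µg/L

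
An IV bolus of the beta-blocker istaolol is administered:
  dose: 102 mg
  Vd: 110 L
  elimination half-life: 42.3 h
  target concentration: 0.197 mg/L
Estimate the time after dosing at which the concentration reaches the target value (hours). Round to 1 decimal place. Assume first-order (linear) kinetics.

94.5 h

C₀ = Dose / Vd = 102.0 / 110 = 0.9273 mg/L
k = ln2 / t½ = 0.693147 / 42.3 = 0.01639 h⁻¹
t = ln(C₀ / C) / k = ln(0.9273 / 0.197) / 0.01639
  = ln(4.707) / 0.01639 = 1.549 / 0.01639 = 94.51 h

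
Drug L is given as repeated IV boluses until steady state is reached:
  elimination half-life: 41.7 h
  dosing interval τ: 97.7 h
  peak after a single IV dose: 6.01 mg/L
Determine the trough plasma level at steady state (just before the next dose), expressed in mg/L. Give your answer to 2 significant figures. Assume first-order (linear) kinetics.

1.5 mg/L

k = ln2 / t½ = 0.693147 / 41.7 = 0.01662 h⁻¹
e^(−kτ) = e^(−0.01662 × 97.7) = 0.1972
Accumulation ratio R = 1 / (1 − e^(−kτ)) = 1 / (1 − 0.1972) = 1.246
Steady-state trough = C₀ × R × e^(−kτ) = 6.01 × 1.246 × 0.1972 = 1.477 mg/L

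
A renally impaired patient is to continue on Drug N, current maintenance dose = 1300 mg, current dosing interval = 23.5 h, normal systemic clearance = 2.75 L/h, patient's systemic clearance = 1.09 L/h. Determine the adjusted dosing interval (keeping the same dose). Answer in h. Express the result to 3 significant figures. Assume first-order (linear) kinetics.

59.3 h

To keep the same average steady-state level, dosing rate must scale with clearance.
CL ratio = 1.09 / 2.75 = 0.3964
New interval (same dose) = 23.5 / 0.3964 = 59.28 h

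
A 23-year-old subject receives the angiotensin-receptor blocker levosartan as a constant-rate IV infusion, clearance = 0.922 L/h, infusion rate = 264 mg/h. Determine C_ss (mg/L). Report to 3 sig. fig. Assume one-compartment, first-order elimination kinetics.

At steady state Css = R₀ / CL = 264 / 0.9220 = 286.3 mg/L

286 mg/L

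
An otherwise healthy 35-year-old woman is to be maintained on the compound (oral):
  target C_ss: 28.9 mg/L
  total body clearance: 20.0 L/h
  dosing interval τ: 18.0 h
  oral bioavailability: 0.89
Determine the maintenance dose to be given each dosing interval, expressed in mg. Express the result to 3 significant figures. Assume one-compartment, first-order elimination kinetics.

At steady state, F × (Dose/τ) = Css × CL.
Dose = Css × CL × τ / F = 28.9 × 20.00 × 18.0 / 0.89 = 11690 mg

11700 mg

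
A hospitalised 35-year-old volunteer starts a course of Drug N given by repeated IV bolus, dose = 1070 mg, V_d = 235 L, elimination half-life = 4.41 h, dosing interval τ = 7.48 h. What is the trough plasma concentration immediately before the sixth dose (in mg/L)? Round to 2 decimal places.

C₀ per dose = Dose / Vd = 1070 / 235 = 4.553 mg/L
k = ln2 / t½ = 0.693147 / 4.41 = 0.1572 h⁻¹
Fraction remaining after one interval: r = e^(−kτ) = e^(−0.1572 × 7.48) = 0.3086
Before dose 6, 5 doses have been given (aged 1τ, 2τ, 3τ, 4τ, 5τ).
C_trough = C₀ × (r + r² + … + r^5) = C₀ × r(1−r^5)/(1−r)
        = 4.553 × 0.3086 × (1 − 0.002799) / (1 − 0.3086) = 2.027 mg/L

2.03 mg/L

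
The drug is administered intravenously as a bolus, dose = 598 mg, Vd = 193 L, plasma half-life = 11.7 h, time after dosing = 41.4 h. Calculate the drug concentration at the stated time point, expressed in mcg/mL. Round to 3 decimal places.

C₀ = Dose / Vd = 598.0 / 193 = 3.098 mg/L
k = ln2 / t½ = 0.693147 / 11.7 = 0.05924 h⁻¹
C = C₀ · e^(−k·t) = 3.098 × e^(−0.05924 × 41.4)
  = 3.098 × 0.08608 = 0.2667 mg/L
(0.2667 mg/L = 0.2667 mcg/mL)

0.267 mcg/mL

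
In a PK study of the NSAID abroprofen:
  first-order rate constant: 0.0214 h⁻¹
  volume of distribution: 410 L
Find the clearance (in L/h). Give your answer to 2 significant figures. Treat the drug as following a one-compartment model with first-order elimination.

CL = k × Vd = 0.0214 × 410 = 8.774 L/h

8.8 L/h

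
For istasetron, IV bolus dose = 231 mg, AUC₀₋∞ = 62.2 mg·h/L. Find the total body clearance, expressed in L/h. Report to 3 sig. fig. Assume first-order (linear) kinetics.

3.71 L/h

CL = Dose / AUC = 231 / 62.2 = 3.714 L/h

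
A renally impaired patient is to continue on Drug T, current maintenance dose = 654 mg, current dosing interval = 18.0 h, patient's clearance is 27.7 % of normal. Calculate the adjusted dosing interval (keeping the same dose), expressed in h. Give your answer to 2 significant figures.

To keep the same average steady-state level, dosing rate must scale with clearance.
CL ratio = 27.7 / 100 = 0.2770
New interval (same dose) = 18.0 / 0.2770 = 64.98 h

65 h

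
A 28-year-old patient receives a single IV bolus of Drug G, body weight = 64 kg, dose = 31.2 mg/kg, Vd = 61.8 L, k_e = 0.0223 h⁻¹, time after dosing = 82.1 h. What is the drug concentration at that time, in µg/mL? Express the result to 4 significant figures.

5.179 µg/mL

Total dose = 31.2 × 64 = 1997 mg
C₀ = Dose / Vd = 1997 / 61.8 = 32.31 mg/L
C = C₀ · e^(−k·t) = 32.31 × e^(−0.02230 × 82.1)
  = 32.31 × 0.1603 = 5.179 mg/L
(5.179 mg/L = 5.179 µg/mL)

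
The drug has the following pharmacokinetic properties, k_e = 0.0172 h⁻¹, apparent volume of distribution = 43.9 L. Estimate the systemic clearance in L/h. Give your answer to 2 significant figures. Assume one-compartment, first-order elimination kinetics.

0.76 L/h

CL = k × Vd = 0.0172 × 43.9 = 0.7551 L/h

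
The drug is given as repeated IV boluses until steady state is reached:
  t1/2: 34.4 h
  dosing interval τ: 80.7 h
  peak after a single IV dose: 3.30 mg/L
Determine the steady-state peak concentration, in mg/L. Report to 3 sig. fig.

4.11 mg/L

k = ln2 / t½ = 0.693147 / 34.4 = 0.02015 h⁻¹
e^(−kτ) = e^(−0.02015 × 80.7) = 0.1967
Accumulation ratio R = 1 / (1 − e^(−kτ)) = 1 / (1 − 0.1967) = 1.245
Steady-state peak = C₀ × R = 3.30 × 1.245 = 4.109 mg/L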